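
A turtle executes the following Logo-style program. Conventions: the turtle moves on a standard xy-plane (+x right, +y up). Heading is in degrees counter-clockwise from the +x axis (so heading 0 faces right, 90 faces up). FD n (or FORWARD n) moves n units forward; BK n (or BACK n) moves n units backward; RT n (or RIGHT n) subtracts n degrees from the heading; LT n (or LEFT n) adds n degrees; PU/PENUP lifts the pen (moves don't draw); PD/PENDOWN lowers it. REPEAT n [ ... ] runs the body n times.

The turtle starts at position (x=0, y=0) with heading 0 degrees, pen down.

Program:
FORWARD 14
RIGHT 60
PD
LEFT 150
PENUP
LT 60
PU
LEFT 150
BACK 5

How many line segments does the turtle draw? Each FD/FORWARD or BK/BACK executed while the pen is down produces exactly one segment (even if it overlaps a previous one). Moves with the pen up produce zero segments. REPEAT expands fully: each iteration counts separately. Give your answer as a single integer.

Executing turtle program step by step:
Start: pos=(0,0), heading=0, pen down
FD 14: (0,0) -> (14,0) [heading=0, draw]
RT 60: heading 0 -> 300
PD: pen down
LT 150: heading 300 -> 90
PU: pen up
LT 60: heading 90 -> 150
PU: pen up
LT 150: heading 150 -> 300
BK 5: (14,0) -> (11.5,4.33) [heading=300, move]
Final: pos=(11.5,4.33), heading=300, 1 segment(s) drawn
Segments drawn: 1

Answer: 1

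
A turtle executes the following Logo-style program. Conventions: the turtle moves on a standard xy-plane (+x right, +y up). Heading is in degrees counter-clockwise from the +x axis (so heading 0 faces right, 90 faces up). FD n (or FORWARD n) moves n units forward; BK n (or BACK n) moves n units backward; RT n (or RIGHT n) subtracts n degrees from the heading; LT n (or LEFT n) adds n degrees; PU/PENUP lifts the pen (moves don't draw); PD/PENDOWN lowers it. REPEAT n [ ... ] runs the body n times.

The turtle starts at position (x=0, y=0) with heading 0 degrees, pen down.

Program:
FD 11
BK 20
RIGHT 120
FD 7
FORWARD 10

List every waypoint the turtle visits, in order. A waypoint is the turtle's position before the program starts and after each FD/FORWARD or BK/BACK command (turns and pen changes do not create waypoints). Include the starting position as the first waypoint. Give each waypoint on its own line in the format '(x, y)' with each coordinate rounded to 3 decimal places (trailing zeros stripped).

Answer: (0, 0)
(11, 0)
(-9, 0)
(-12.5, -6.062)
(-17.5, -14.722)

Derivation:
Executing turtle program step by step:
Start: pos=(0,0), heading=0, pen down
FD 11: (0,0) -> (11,0) [heading=0, draw]
BK 20: (11,0) -> (-9,0) [heading=0, draw]
RT 120: heading 0 -> 240
FD 7: (-9,0) -> (-12.5,-6.062) [heading=240, draw]
FD 10: (-12.5,-6.062) -> (-17.5,-14.722) [heading=240, draw]
Final: pos=(-17.5,-14.722), heading=240, 4 segment(s) drawn
Waypoints (5 total):
(0, 0)
(11, 0)
(-9, 0)
(-12.5, -6.062)
(-17.5, -14.722)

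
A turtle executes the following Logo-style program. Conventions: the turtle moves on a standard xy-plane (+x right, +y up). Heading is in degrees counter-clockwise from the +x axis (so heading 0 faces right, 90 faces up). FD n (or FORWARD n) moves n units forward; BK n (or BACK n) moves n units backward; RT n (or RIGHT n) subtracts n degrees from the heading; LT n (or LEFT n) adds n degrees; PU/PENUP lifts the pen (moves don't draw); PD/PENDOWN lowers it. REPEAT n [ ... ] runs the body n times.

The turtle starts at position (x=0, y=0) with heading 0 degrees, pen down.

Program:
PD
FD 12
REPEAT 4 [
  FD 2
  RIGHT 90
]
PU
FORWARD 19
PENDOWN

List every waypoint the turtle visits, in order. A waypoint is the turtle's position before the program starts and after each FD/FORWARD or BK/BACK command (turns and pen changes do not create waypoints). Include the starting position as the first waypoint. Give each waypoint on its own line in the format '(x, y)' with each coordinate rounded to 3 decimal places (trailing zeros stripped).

Executing turtle program step by step:
Start: pos=(0,0), heading=0, pen down
PD: pen down
FD 12: (0,0) -> (12,0) [heading=0, draw]
REPEAT 4 [
  -- iteration 1/4 --
  FD 2: (12,0) -> (14,0) [heading=0, draw]
  RT 90: heading 0 -> 270
  -- iteration 2/4 --
  FD 2: (14,0) -> (14,-2) [heading=270, draw]
  RT 90: heading 270 -> 180
  -- iteration 3/4 --
  FD 2: (14,-2) -> (12,-2) [heading=180, draw]
  RT 90: heading 180 -> 90
  -- iteration 4/4 --
  FD 2: (12,-2) -> (12,0) [heading=90, draw]
  RT 90: heading 90 -> 0
]
PU: pen up
FD 19: (12,0) -> (31,0) [heading=0, move]
PD: pen down
Final: pos=(31,0), heading=0, 5 segment(s) drawn
Waypoints (7 total):
(0, 0)
(12, 0)
(14, 0)
(14, -2)
(12, -2)
(12, 0)
(31, 0)

Answer: (0, 0)
(12, 0)
(14, 0)
(14, -2)
(12, -2)
(12, 0)
(31, 0)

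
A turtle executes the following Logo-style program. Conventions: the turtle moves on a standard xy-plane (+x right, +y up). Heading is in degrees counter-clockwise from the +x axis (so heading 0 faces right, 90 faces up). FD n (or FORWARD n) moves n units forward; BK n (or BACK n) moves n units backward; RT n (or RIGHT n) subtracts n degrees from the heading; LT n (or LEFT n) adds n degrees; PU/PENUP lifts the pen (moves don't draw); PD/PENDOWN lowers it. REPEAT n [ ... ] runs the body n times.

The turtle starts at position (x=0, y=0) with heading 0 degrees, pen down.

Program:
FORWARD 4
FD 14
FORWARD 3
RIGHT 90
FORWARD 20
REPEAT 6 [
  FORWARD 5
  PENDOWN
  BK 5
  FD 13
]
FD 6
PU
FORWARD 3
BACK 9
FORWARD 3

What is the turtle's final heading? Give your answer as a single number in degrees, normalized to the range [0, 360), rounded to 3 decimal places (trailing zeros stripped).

Executing turtle program step by step:
Start: pos=(0,0), heading=0, pen down
FD 4: (0,0) -> (4,0) [heading=0, draw]
FD 14: (4,0) -> (18,0) [heading=0, draw]
FD 3: (18,0) -> (21,0) [heading=0, draw]
RT 90: heading 0 -> 270
FD 20: (21,0) -> (21,-20) [heading=270, draw]
REPEAT 6 [
  -- iteration 1/6 --
  FD 5: (21,-20) -> (21,-25) [heading=270, draw]
  PD: pen down
  BK 5: (21,-25) -> (21,-20) [heading=270, draw]
  FD 13: (21,-20) -> (21,-33) [heading=270, draw]
  -- iteration 2/6 --
  FD 5: (21,-33) -> (21,-38) [heading=270, draw]
  PD: pen down
  BK 5: (21,-38) -> (21,-33) [heading=270, draw]
  FD 13: (21,-33) -> (21,-46) [heading=270, draw]
  -- iteration 3/6 --
  FD 5: (21,-46) -> (21,-51) [heading=270, draw]
  PD: pen down
  BK 5: (21,-51) -> (21,-46) [heading=270, draw]
  FD 13: (21,-46) -> (21,-59) [heading=270, draw]
  -- iteration 4/6 --
  FD 5: (21,-59) -> (21,-64) [heading=270, draw]
  PD: pen down
  BK 5: (21,-64) -> (21,-59) [heading=270, draw]
  FD 13: (21,-59) -> (21,-72) [heading=270, draw]
  -- iteration 5/6 --
  FD 5: (21,-72) -> (21,-77) [heading=270, draw]
  PD: pen down
  BK 5: (21,-77) -> (21,-72) [heading=270, draw]
  FD 13: (21,-72) -> (21,-85) [heading=270, draw]
  -- iteration 6/6 --
  FD 5: (21,-85) -> (21,-90) [heading=270, draw]
  PD: pen down
  BK 5: (21,-90) -> (21,-85) [heading=270, draw]
  FD 13: (21,-85) -> (21,-98) [heading=270, draw]
]
FD 6: (21,-98) -> (21,-104) [heading=270, draw]
PU: pen up
FD 3: (21,-104) -> (21,-107) [heading=270, move]
BK 9: (21,-107) -> (21,-98) [heading=270, move]
FD 3: (21,-98) -> (21,-101) [heading=270, move]
Final: pos=(21,-101), heading=270, 23 segment(s) drawn

Answer: 270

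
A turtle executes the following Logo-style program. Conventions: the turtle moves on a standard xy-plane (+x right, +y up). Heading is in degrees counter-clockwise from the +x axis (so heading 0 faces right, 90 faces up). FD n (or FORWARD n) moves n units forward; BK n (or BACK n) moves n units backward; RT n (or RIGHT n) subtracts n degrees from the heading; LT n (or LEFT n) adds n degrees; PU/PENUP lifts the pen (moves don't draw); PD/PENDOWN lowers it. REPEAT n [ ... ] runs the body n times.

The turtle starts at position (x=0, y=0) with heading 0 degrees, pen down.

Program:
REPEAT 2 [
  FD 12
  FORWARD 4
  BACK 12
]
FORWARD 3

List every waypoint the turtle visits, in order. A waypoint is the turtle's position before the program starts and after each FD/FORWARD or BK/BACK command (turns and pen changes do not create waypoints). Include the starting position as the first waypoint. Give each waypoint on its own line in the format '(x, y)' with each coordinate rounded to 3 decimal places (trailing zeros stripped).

Executing turtle program step by step:
Start: pos=(0,0), heading=0, pen down
REPEAT 2 [
  -- iteration 1/2 --
  FD 12: (0,0) -> (12,0) [heading=0, draw]
  FD 4: (12,0) -> (16,0) [heading=0, draw]
  BK 12: (16,0) -> (4,0) [heading=0, draw]
  -- iteration 2/2 --
  FD 12: (4,0) -> (16,0) [heading=0, draw]
  FD 4: (16,0) -> (20,0) [heading=0, draw]
  BK 12: (20,0) -> (8,0) [heading=0, draw]
]
FD 3: (8,0) -> (11,0) [heading=0, draw]
Final: pos=(11,0), heading=0, 7 segment(s) drawn
Waypoints (8 total):
(0, 0)
(12, 0)
(16, 0)
(4, 0)
(16, 0)
(20, 0)
(8, 0)
(11, 0)

Answer: (0, 0)
(12, 0)
(16, 0)
(4, 0)
(16, 0)
(20, 0)
(8, 0)
(11, 0)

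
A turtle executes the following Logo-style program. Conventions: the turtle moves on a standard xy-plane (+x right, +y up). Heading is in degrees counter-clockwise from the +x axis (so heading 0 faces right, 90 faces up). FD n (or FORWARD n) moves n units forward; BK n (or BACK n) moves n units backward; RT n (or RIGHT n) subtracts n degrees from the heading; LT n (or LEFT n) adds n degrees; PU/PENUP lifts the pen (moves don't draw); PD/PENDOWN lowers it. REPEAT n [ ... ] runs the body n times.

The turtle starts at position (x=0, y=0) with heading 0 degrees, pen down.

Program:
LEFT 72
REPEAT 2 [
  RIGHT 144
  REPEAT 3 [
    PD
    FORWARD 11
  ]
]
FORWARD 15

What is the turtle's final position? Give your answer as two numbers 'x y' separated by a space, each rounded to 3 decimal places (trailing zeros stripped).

Answer: -28.635 -3.171

Derivation:
Executing turtle program step by step:
Start: pos=(0,0), heading=0, pen down
LT 72: heading 0 -> 72
REPEAT 2 [
  -- iteration 1/2 --
  RT 144: heading 72 -> 288
  REPEAT 3 [
    -- iteration 1/3 --
    PD: pen down
    FD 11: (0,0) -> (3.399,-10.462) [heading=288, draw]
    -- iteration 2/3 --
    PD: pen down
    FD 11: (3.399,-10.462) -> (6.798,-20.923) [heading=288, draw]
    -- iteration 3/3 --
    PD: pen down
    FD 11: (6.798,-20.923) -> (10.198,-31.385) [heading=288, draw]
  ]
  -- iteration 2/2 --
  RT 144: heading 288 -> 144
  REPEAT 3 [
    -- iteration 1/3 --
    PD: pen down
    FD 11: (10.198,-31.385) -> (1.298,-24.919) [heading=144, draw]
    -- iteration 2/3 --
    PD: pen down
    FD 11: (1.298,-24.919) -> (-7.601,-18.454) [heading=144, draw]
    -- iteration 3/3 --
    PD: pen down
    FD 11: (-7.601,-18.454) -> (-16.5,-11.988) [heading=144, draw]
  ]
]
FD 15: (-16.5,-11.988) -> (-28.635,-3.171) [heading=144, draw]
Final: pos=(-28.635,-3.171), heading=144, 7 segment(s) drawn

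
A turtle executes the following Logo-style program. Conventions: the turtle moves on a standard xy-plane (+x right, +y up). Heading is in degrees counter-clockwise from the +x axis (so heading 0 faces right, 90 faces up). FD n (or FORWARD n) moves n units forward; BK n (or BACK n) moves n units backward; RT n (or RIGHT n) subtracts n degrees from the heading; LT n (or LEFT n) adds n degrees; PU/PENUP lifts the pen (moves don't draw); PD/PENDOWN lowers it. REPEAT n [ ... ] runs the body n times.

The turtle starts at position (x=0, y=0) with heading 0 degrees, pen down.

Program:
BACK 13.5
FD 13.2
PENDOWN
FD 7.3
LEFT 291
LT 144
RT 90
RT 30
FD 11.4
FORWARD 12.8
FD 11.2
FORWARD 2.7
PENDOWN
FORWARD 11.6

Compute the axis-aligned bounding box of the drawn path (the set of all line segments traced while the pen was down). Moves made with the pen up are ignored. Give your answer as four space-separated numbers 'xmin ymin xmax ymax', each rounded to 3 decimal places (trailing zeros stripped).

Executing turtle program step by step:
Start: pos=(0,0), heading=0, pen down
BK 13.5: (0,0) -> (-13.5,0) [heading=0, draw]
FD 13.2: (-13.5,0) -> (-0.3,0) [heading=0, draw]
PD: pen down
FD 7.3: (-0.3,0) -> (7,0) [heading=0, draw]
LT 291: heading 0 -> 291
LT 144: heading 291 -> 75
RT 90: heading 75 -> 345
RT 30: heading 345 -> 315
FD 11.4: (7,0) -> (15.061,-8.061) [heading=315, draw]
FD 12.8: (15.061,-8.061) -> (24.112,-17.112) [heading=315, draw]
FD 11.2: (24.112,-17.112) -> (32.032,-25.032) [heading=315, draw]
FD 2.7: (32.032,-25.032) -> (33.941,-26.941) [heading=315, draw]
PD: pen down
FD 11.6: (33.941,-26.941) -> (42.143,-35.143) [heading=315, draw]
Final: pos=(42.143,-35.143), heading=315, 8 segment(s) drawn

Segment endpoints: x in {-13.5, -0.3, 0, 7, 15.061, 24.112, 32.032, 33.941, 42.143}, y in {-35.143, -26.941, -25.032, -17.112, -8.061, 0}
xmin=-13.5, ymin=-35.143, xmax=42.143, ymax=0

Answer: -13.5 -35.143 42.143 0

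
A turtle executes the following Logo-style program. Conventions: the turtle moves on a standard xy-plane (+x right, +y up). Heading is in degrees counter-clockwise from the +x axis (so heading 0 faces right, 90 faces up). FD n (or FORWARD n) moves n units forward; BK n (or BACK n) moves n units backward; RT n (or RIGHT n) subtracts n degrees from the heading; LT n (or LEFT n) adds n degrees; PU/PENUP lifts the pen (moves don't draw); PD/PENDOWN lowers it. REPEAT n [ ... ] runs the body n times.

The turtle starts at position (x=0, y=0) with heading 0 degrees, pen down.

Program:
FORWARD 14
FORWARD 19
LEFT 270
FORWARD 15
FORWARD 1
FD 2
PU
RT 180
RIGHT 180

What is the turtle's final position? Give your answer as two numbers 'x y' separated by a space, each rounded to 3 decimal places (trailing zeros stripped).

Answer: 33 -18

Derivation:
Executing turtle program step by step:
Start: pos=(0,0), heading=0, pen down
FD 14: (0,0) -> (14,0) [heading=0, draw]
FD 19: (14,0) -> (33,0) [heading=0, draw]
LT 270: heading 0 -> 270
FD 15: (33,0) -> (33,-15) [heading=270, draw]
FD 1: (33,-15) -> (33,-16) [heading=270, draw]
FD 2: (33,-16) -> (33,-18) [heading=270, draw]
PU: pen up
RT 180: heading 270 -> 90
RT 180: heading 90 -> 270
Final: pos=(33,-18), heading=270, 5 segment(s) drawn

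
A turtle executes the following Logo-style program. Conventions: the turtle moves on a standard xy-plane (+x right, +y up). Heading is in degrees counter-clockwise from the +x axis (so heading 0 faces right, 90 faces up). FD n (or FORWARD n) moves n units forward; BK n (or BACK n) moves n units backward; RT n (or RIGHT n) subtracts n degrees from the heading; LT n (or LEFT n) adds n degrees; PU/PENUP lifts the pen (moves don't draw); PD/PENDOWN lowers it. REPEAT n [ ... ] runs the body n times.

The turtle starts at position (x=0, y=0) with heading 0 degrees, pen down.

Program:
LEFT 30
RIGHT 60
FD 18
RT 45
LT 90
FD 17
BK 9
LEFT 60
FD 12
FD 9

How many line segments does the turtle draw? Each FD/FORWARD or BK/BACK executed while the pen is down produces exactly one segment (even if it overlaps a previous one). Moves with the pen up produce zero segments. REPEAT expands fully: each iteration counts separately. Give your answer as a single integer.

Answer: 5

Derivation:
Executing turtle program step by step:
Start: pos=(0,0), heading=0, pen down
LT 30: heading 0 -> 30
RT 60: heading 30 -> 330
FD 18: (0,0) -> (15.588,-9) [heading=330, draw]
RT 45: heading 330 -> 285
LT 90: heading 285 -> 15
FD 17: (15.588,-9) -> (32.009,-4.6) [heading=15, draw]
BK 9: (32.009,-4.6) -> (23.316,-6.929) [heading=15, draw]
LT 60: heading 15 -> 75
FD 12: (23.316,-6.929) -> (26.422,4.662) [heading=75, draw]
FD 9: (26.422,4.662) -> (28.751,13.355) [heading=75, draw]
Final: pos=(28.751,13.355), heading=75, 5 segment(s) drawn
Segments drawn: 5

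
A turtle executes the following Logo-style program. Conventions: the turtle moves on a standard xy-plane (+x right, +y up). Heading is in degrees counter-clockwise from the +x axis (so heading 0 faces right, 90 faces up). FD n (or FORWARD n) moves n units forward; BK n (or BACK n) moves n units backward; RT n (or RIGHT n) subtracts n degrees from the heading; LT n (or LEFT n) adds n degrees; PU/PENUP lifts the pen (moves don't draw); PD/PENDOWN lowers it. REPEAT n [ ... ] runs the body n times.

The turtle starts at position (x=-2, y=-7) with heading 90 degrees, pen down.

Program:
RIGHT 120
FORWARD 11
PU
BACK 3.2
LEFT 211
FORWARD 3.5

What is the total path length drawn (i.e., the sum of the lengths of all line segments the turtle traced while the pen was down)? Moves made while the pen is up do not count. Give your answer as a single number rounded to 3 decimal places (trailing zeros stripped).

Executing turtle program step by step:
Start: pos=(-2,-7), heading=90, pen down
RT 120: heading 90 -> 330
FD 11: (-2,-7) -> (7.526,-12.5) [heading=330, draw]
PU: pen up
BK 3.2: (7.526,-12.5) -> (4.755,-10.9) [heading=330, move]
LT 211: heading 330 -> 181
FD 3.5: (4.755,-10.9) -> (1.256,-10.961) [heading=181, move]
Final: pos=(1.256,-10.961), heading=181, 1 segment(s) drawn

Segment lengths:
  seg 1: (-2,-7) -> (7.526,-12.5), length = 11
Total = 11

Answer: 11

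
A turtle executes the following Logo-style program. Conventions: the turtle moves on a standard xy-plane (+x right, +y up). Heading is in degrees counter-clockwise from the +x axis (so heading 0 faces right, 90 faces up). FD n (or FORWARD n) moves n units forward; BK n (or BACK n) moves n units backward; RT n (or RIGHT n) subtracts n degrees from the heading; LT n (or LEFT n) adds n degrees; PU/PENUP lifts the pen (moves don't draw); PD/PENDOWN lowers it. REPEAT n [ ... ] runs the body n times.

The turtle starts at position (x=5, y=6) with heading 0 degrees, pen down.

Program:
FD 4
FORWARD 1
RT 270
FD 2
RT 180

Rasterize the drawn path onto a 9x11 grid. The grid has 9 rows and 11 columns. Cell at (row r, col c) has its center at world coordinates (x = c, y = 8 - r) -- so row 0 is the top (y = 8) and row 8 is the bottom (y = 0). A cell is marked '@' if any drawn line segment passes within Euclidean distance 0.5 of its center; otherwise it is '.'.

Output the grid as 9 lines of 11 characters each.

Segment 0: (5,6) -> (9,6)
Segment 1: (9,6) -> (10,6)
Segment 2: (10,6) -> (10,8)

Answer: ..........@
..........@
.....@@@@@@
...........
...........
...........
...........
...........
...........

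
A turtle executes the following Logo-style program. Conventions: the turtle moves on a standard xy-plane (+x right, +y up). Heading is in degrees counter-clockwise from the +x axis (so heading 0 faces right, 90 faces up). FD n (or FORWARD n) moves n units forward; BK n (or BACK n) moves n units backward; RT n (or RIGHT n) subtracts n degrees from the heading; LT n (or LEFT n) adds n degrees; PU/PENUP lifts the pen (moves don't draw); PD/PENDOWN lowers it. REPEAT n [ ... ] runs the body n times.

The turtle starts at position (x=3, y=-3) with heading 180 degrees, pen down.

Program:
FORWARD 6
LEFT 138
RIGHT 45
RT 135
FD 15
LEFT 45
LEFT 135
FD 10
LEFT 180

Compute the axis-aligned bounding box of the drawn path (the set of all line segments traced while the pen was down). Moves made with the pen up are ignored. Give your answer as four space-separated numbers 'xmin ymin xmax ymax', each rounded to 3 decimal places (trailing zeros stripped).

Executing turtle program step by step:
Start: pos=(3,-3), heading=180, pen down
FD 6: (3,-3) -> (-3,-3) [heading=180, draw]
LT 138: heading 180 -> 318
RT 45: heading 318 -> 273
RT 135: heading 273 -> 138
FD 15: (-3,-3) -> (-14.147,7.037) [heading=138, draw]
LT 45: heading 138 -> 183
LT 135: heading 183 -> 318
FD 10: (-14.147,7.037) -> (-6.716,0.346) [heading=318, draw]
LT 180: heading 318 -> 138
Final: pos=(-6.716,0.346), heading=138, 3 segment(s) drawn

Segment endpoints: x in {-14.147, -6.716, -3, 3}, y in {-3, -3, 0.346, 7.037}
xmin=-14.147, ymin=-3, xmax=3, ymax=7.037

Answer: -14.147 -3 3 7.037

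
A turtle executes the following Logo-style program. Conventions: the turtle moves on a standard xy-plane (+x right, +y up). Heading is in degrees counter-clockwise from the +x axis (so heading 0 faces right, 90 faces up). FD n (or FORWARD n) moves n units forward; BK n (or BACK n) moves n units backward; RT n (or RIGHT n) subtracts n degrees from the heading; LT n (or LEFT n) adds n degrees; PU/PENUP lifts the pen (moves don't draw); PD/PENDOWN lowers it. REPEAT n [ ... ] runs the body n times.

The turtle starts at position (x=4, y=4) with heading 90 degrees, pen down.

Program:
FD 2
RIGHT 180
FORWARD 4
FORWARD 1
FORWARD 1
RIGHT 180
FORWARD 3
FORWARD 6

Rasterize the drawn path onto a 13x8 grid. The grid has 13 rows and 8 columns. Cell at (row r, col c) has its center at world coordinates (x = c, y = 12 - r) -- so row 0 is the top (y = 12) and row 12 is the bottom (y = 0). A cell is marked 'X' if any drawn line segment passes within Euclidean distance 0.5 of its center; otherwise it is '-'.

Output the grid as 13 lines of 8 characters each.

Segment 0: (4,4) -> (4,6)
Segment 1: (4,6) -> (4,2)
Segment 2: (4,2) -> (4,1)
Segment 3: (4,1) -> (4,0)
Segment 4: (4,0) -> (4,3)
Segment 5: (4,3) -> (4,9)

Answer: --------
--------
--------
----X---
----X---
----X---
----X---
----X---
----X---
----X---
----X---
----X---
----X---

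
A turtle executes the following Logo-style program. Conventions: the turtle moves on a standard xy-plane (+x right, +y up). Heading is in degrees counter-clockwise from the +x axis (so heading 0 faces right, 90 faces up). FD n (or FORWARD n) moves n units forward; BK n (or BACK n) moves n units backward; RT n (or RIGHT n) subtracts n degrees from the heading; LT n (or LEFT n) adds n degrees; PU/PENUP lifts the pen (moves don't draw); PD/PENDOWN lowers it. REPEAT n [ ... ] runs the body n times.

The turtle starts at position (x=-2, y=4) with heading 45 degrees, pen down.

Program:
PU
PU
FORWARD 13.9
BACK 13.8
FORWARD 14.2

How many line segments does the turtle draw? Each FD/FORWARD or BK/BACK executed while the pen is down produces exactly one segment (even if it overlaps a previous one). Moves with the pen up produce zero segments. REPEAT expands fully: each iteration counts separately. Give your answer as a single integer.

Answer: 0

Derivation:
Executing turtle program step by step:
Start: pos=(-2,4), heading=45, pen down
PU: pen up
PU: pen up
FD 13.9: (-2,4) -> (7.829,13.829) [heading=45, move]
BK 13.8: (7.829,13.829) -> (-1.929,4.071) [heading=45, move]
FD 14.2: (-1.929,4.071) -> (8.112,14.112) [heading=45, move]
Final: pos=(8.112,14.112), heading=45, 0 segment(s) drawn
Segments drawn: 0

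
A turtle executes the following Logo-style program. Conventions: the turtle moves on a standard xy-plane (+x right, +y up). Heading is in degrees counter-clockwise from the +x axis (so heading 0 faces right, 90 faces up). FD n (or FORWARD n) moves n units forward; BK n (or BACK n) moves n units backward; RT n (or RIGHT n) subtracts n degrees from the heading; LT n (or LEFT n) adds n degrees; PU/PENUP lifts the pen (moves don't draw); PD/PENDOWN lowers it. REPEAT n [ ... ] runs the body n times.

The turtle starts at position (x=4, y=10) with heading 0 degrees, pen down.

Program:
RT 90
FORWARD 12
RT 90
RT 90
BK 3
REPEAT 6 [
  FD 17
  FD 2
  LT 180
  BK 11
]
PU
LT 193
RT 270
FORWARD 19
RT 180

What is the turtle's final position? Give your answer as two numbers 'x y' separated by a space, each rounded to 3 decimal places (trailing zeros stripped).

Executing turtle program step by step:
Start: pos=(4,10), heading=0, pen down
RT 90: heading 0 -> 270
FD 12: (4,10) -> (4,-2) [heading=270, draw]
RT 90: heading 270 -> 180
RT 90: heading 180 -> 90
BK 3: (4,-2) -> (4,-5) [heading=90, draw]
REPEAT 6 [
  -- iteration 1/6 --
  FD 17: (4,-5) -> (4,12) [heading=90, draw]
  FD 2: (4,12) -> (4,14) [heading=90, draw]
  LT 180: heading 90 -> 270
  BK 11: (4,14) -> (4,25) [heading=270, draw]
  -- iteration 2/6 --
  FD 17: (4,25) -> (4,8) [heading=270, draw]
  FD 2: (4,8) -> (4,6) [heading=270, draw]
  LT 180: heading 270 -> 90
  BK 11: (4,6) -> (4,-5) [heading=90, draw]
  -- iteration 3/6 --
  FD 17: (4,-5) -> (4,12) [heading=90, draw]
  FD 2: (4,12) -> (4,14) [heading=90, draw]
  LT 180: heading 90 -> 270
  BK 11: (4,14) -> (4,25) [heading=270, draw]
  -- iteration 4/6 --
  FD 17: (4,25) -> (4,8) [heading=270, draw]
  FD 2: (4,8) -> (4,6) [heading=270, draw]
  LT 180: heading 270 -> 90
  BK 11: (4,6) -> (4,-5) [heading=90, draw]
  -- iteration 5/6 --
  FD 17: (4,-5) -> (4,12) [heading=90, draw]
  FD 2: (4,12) -> (4,14) [heading=90, draw]
  LT 180: heading 90 -> 270
  BK 11: (4,14) -> (4,25) [heading=270, draw]
  -- iteration 6/6 --
  FD 17: (4,25) -> (4,8) [heading=270, draw]
  FD 2: (4,8) -> (4,6) [heading=270, draw]
  LT 180: heading 270 -> 90
  BK 11: (4,6) -> (4,-5) [heading=90, draw]
]
PU: pen up
LT 193: heading 90 -> 283
RT 270: heading 283 -> 13
FD 19: (4,-5) -> (22.513,-0.726) [heading=13, move]
RT 180: heading 13 -> 193
Final: pos=(22.513,-0.726), heading=193, 20 segment(s) drawn

Answer: 22.513 -0.726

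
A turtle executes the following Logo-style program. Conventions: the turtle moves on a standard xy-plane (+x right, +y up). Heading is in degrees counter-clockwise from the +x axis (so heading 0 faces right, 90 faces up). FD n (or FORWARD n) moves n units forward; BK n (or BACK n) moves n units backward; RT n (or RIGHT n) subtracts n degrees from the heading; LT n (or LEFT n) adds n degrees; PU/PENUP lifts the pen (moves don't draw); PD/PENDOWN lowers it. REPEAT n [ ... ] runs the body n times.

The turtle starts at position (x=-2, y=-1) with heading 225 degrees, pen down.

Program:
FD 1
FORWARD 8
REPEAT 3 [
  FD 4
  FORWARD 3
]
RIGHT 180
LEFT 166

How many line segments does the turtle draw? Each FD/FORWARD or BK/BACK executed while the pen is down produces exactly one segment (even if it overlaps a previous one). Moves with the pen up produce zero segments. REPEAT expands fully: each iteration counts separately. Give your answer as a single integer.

Executing turtle program step by step:
Start: pos=(-2,-1), heading=225, pen down
FD 1: (-2,-1) -> (-2.707,-1.707) [heading=225, draw]
FD 8: (-2.707,-1.707) -> (-8.364,-7.364) [heading=225, draw]
REPEAT 3 [
  -- iteration 1/3 --
  FD 4: (-8.364,-7.364) -> (-11.192,-10.192) [heading=225, draw]
  FD 3: (-11.192,-10.192) -> (-13.314,-12.314) [heading=225, draw]
  -- iteration 2/3 --
  FD 4: (-13.314,-12.314) -> (-16.142,-15.142) [heading=225, draw]
  FD 3: (-16.142,-15.142) -> (-18.263,-17.263) [heading=225, draw]
  -- iteration 3/3 --
  FD 4: (-18.263,-17.263) -> (-21.092,-20.092) [heading=225, draw]
  FD 3: (-21.092,-20.092) -> (-23.213,-22.213) [heading=225, draw]
]
RT 180: heading 225 -> 45
LT 166: heading 45 -> 211
Final: pos=(-23.213,-22.213), heading=211, 8 segment(s) drawn
Segments drawn: 8

Answer: 8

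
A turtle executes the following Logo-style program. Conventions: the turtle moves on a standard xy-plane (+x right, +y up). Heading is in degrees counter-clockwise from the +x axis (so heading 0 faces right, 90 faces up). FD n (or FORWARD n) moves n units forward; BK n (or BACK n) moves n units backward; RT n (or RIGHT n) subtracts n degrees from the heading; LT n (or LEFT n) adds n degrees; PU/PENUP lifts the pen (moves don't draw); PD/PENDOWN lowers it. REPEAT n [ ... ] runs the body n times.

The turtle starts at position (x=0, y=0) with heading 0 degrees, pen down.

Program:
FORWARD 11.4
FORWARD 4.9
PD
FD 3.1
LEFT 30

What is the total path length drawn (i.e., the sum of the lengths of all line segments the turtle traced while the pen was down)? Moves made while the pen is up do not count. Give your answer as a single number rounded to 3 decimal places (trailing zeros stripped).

Executing turtle program step by step:
Start: pos=(0,0), heading=0, pen down
FD 11.4: (0,0) -> (11.4,0) [heading=0, draw]
FD 4.9: (11.4,0) -> (16.3,0) [heading=0, draw]
PD: pen down
FD 3.1: (16.3,0) -> (19.4,0) [heading=0, draw]
LT 30: heading 0 -> 30
Final: pos=(19.4,0), heading=30, 3 segment(s) drawn

Segment lengths:
  seg 1: (0,0) -> (11.4,0), length = 11.4
  seg 2: (11.4,0) -> (16.3,0), length = 4.9
  seg 3: (16.3,0) -> (19.4,0), length = 3.1
Total = 19.4

Answer: 19.4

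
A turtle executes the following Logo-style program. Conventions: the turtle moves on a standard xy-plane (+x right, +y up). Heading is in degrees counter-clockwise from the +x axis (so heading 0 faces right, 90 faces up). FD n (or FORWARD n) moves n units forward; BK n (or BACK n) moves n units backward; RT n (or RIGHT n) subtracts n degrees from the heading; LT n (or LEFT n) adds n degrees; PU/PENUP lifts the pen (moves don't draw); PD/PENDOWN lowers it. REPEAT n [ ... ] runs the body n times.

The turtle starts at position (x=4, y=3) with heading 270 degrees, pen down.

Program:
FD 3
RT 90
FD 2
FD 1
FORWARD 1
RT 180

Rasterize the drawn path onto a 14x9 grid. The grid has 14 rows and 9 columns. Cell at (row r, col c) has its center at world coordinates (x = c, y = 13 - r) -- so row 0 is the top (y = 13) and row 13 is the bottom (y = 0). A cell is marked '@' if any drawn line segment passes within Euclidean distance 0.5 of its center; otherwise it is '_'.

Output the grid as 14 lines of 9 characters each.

Segment 0: (4,3) -> (4,0)
Segment 1: (4,0) -> (2,0)
Segment 2: (2,0) -> (1,0)
Segment 3: (1,0) -> (-0,0)

Answer: _________
_________
_________
_________
_________
_________
_________
_________
_________
_________
____@____
____@____
____@____
@@@@@____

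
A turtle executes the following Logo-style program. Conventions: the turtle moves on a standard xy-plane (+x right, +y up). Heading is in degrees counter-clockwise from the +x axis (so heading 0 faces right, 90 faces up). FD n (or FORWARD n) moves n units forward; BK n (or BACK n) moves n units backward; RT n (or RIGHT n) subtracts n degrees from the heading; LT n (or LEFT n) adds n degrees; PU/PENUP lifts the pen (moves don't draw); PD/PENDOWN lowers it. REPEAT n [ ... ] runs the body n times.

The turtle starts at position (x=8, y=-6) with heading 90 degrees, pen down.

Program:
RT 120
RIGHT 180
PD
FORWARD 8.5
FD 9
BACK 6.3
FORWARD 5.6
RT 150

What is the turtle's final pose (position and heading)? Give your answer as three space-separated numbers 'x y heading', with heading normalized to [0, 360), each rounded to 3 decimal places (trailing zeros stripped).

Answer: -6.549 2.4 0

Derivation:
Executing turtle program step by step:
Start: pos=(8,-6), heading=90, pen down
RT 120: heading 90 -> 330
RT 180: heading 330 -> 150
PD: pen down
FD 8.5: (8,-6) -> (0.639,-1.75) [heading=150, draw]
FD 9: (0.639,-1.75) -> (-7.155,2.75) [heading=150, draw]
BK 6.3: (-7.155,2.75) -> (-1.699,-0.4) [heading=150, draw]
FD 5.6: (-1.699,-0.4) -> (-6.549,2.4) [heading=150, draw]
RT 150: heading 150 -> 0
Final: pos=(-6.549,2.4), heading=0, 4 segment(s) drawn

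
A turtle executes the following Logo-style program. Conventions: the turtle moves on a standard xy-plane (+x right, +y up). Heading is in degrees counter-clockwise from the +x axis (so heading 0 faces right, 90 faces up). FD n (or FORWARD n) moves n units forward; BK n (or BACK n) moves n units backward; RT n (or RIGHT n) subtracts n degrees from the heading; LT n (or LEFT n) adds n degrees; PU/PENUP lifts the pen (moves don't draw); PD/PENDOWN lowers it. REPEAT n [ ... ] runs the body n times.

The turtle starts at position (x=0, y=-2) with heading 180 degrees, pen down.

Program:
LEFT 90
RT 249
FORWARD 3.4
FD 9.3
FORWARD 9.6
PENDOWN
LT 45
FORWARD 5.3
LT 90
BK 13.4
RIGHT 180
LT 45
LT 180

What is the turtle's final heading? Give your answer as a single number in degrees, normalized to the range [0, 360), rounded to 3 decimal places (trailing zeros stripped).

Answer: 201

Derivation:
Executing turtle program step by step:
Start: pos=(0,-2), heading=180, pen down
LT 90: heading 180 -> 270
RT 249: heading 270 -> 21
FD 3.4: (0,-2) -> (3.174,-0.782) [heading=21, draw]
FD 9.3: (3.174,-0.782) -> (11.856,2.551) [heading=21, draw]
FD 9.6: (11.856,2.551) -> (20.819,5.992) [heading=21, draw]
PD: pen down
LT 45: heading 21 -> 66
FD 5.3: (20.819,5.992) -> (22.975,10.833) [heading=66, draw]
LT 90: heading 66 -> 156
BK 13.4: (22.975,10.833) -> (35.216,5.383) [heading=156, draw]
RT 180: heading 156 -> 336
LT 45: heading 336 -> 21
LT 180: heading 21 -> 201
Final: pos=(35.216,5.383), heading=201, 5 segment(s) drawn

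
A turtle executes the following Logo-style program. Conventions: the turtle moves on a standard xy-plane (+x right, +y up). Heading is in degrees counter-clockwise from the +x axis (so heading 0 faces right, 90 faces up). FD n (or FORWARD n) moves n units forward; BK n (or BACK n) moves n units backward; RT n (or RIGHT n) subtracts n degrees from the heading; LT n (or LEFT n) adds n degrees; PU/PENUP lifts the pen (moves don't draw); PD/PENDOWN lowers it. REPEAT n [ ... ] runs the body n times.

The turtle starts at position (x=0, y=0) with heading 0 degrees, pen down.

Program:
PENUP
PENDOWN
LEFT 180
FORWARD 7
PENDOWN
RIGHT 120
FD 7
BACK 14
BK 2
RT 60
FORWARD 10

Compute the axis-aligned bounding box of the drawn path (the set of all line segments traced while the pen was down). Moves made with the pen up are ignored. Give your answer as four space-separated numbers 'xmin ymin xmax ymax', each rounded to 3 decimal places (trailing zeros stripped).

Executing turtle program step by step:
Start: pos=(0,0), heading=0, pen down
PU: pen up
PD: pen down
LT 180: heading 0 -> 180
FD 7: (0,0) -> (-7,0) [heading=180, draw]
PD: pen down
RT 120: heading 180 -> 60
FD 7: (-7,0) -> (-3.5,6.062) [heading=60, draw]
BK 14: (-3.5,6.062) -> (-10.5,-6.062) [heading=60, draw]
BK 2: (-10.5,-6.062) -> (-11.5,-7.794) [heading=60, draw]
RT 60: heading 60 -> 0
FD 10: (-11.5,-7.794) -> (-1.5,-7.794) [heading=0, draw]
Final: pos=(-1.5,-7.794), heading=0, 5 segment(s) drawn

Segment endpoints: x in {-11.5, -10.5, -7, -3.5, -1.5, 0}, y in {-7.794, -6.062, 0, 0, 6.062}
xmin=-11.5, ymin=-7.794, xmax=0, ymax=6.062

Answer: -11.5 -7.794 0 6.062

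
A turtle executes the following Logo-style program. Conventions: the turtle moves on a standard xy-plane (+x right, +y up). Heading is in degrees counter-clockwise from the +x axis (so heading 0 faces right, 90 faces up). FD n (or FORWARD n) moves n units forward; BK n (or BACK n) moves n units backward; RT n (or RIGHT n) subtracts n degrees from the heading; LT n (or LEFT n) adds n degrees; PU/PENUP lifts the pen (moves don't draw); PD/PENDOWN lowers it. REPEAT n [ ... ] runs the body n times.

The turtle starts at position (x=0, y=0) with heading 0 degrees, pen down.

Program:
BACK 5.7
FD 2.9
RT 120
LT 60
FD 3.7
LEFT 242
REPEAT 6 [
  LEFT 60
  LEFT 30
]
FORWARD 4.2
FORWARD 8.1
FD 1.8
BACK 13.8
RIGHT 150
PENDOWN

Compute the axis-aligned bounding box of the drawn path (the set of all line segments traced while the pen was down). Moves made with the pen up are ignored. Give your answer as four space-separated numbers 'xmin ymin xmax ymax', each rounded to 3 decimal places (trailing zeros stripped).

Answer: -5.7 -3.204 13.141 0

Derivation:
Executing turtle program step by step:
Start: pos=(0,0), heading=0, pen down
BK 5.7: (0,0) -> (-5.7,0) [heading=0, draw]
FD 2.9: (-5.7,0) -> (-2.8,0) [heading=0, draw]
RT 120: heading 0 -> 240
LT 60: heading 240 -> 300
FD 3.7: (-2.8,0) -> (-0.95,-3.204) [heading=300, draw]
LT 242: heading 300 -> 182
REPEAT 6 [
  -- iteration 1/6 --
  LT 60: heading 182 -> 242
  LT 30: heading 242 -> 272
  -- iteration 2/6 --
  LT 60: heading 272 -> 332
  LT 30: heading 332 -> 2
  -- iteration 3/6 --
  LT 60: heading 2 -> 62
  LT 30: heading 62 -> 92
  -- iteration 4/6 --
  LT 60: heading 92 -> 152
  LT 30: heading 152 -> 182
  -- iteration 5/6 --
  LT 60: heading 182 -> 242
  LT 30: heading 242 -> 272
  -- iteration 6/6 --
  LT 60: heading 272 -> 332
  LT 30: heading 332 -> 2
]
FD 4.2: (-0.95,-3.204) -> (3.247,-3.058) [heading=2, draw]
FD 8.1: (3.247,-3.058) -> (11.343,-2.775) [heading=2, draw]
FD 1.8: (11.343,-2.775) -> (13.141,-2.712) [heading=2, draw]
BK 13.8: (13.141,-2.712) -> (-0.65,-3.194) [heading=2, draw]
RT 150: heading 2 -> 212
PD: pen down
Final: pos=(-0.65,-3.194), heading=212, 7 segment(s) drawn

Segment endpoints: x in {-5.7, -2.8, -0.95, -0.65, 0, 3.247, 11.343, 13.141}, y in {-3.204, -3.194, -3.058, -2.775, -2.712, 0}
xmin=-5.7, ymin=-3.204, xmax=13.141, ymax=0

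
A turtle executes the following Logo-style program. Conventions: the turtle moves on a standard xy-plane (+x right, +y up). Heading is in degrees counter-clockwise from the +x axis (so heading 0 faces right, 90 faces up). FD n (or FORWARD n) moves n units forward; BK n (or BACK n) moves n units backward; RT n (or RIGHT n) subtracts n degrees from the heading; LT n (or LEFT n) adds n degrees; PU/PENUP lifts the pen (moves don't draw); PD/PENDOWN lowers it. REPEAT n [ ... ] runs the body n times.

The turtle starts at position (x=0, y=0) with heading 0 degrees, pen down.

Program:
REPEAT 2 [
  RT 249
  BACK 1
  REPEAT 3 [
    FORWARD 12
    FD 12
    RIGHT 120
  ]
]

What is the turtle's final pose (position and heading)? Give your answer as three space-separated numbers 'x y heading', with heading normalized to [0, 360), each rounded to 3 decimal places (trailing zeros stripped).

Answer: 1.102 -0.264 222

Derivation:
Executing turtle program step by step:
Start: pos=(0,0), heading=0, pen down
REPEAT 2 [
  -- iteration 1/2 --
  RT 249: heading 0 -> 111
  BK 1: (0,0) -> (0.358,-0.934) [heading=111, draw]
  REPEAT 3 [
    -- iteration 1/3 --
    FD 12: (0.358,-0.934) -> (-3.942,10.269) [heading=111, draw]
    FD 12: (-3.942,10.269) -> (-8.242,21.472) [heading=111, draw]
    RT 120: heading 111 -> 351
    -- iteration 2/3 --
    FD 12: (-8.242,21.472) -> (3.61,19.595) [heading=351, draw]
    FD 12: (3.61,19.595) -> (15.462,17.718) [heading=351, draw]
    RT 120: heading 351 -> 231
    -- iteration 3/3 --
    FD 12: (15.462,17.718) -> (7.91,8.392) [heading=231, draw]
    FD 12: (7.91,8.392) -> (0.358,-0.934) [heading=231, draw]
    RT 120: heading 231 -> 111
  ]
  -- iteration 2/2 --
  RT 249: heading 111 -> 222
  BK 1: (0.358,-0.934) -> (1.102,-0.264) [heading=222, draw]
  REPEAT 3 [
    -- iteration 1/3 --
    FD 12: (1.102,-0.264) -> (-7.816,-8.294) [heading=222, draw]
    FD 12: (-7.816,-8.294) -> (-16.734,-16.324) [heading=222, draw]
    RT 120: heading 222 -> 102
    -- iteration 2/3 --
    FD 12: (-16.734,-16.324) -> (-19.229,-4.586) [heading=102, draw]
    FD 12: (-19.229,-4.586) -> (-21.724,7.152) [heading=102, draw]
    RT 120: heading 102 -> 342
    -- iteration 3/3 --
    FD 12: (-21.724,7.152) -> (-10.311,3.444) [heading=342, draw]
    FD 12: (-10.311,3.444) -> (1.102,-0.264) [heading=342, draw]
    RT 120: heading 342 -> 222
  ]
]
Final: pos=(1.102,-0.264), heading=222, 14 segment(s) drawn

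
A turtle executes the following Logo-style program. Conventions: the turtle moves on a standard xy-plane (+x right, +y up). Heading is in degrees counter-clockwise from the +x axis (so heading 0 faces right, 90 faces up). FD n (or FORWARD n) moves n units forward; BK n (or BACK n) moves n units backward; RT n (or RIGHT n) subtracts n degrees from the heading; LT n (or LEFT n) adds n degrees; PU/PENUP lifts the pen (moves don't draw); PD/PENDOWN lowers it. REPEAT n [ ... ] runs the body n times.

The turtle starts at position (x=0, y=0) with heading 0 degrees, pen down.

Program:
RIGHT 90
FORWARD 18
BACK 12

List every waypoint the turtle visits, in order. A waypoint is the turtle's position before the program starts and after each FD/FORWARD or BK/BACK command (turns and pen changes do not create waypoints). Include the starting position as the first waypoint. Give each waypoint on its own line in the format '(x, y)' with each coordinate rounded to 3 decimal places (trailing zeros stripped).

Executing turtle program step by step:
Start: pos=(0,0), heading=0, pen down
RT 90: heading 0 -> 270
FD 18: (0,0) -> (0,-18) [heading=270, draw]
BK 12: (0,-18) -> (0,-6) [heading=270, draw]
Final: pos=(0,-6), heading=270, 2 segment(s) drawn
Waypoints (3 total):
(0, 0)
(0, -18)
(0, -6)

Answer: (0, 0)
(0, -18)
(0, -6)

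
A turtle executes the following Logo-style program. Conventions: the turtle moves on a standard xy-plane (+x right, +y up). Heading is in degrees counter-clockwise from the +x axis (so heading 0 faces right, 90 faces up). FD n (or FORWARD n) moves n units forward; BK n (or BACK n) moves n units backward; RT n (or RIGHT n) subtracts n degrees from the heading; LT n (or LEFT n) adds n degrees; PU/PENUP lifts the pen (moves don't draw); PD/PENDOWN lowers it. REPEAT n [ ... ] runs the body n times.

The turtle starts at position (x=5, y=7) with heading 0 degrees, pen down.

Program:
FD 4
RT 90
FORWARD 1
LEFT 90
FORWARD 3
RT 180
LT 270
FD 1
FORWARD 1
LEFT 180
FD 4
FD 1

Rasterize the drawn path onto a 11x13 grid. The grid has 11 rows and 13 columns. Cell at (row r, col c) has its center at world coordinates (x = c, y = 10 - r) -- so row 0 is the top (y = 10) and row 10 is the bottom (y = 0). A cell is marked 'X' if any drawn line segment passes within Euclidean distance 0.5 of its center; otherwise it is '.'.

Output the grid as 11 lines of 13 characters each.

Segment 0: (5,7) -> (9,7)
Segment 1: (9,7) -> (9,6)
Segment 2: (9,6) -> (12,6)
Segment 3: (12,6) -> (12,7)
Segment 4: (12,7) -> (12,8)
Segment 5: (12,8) -> (12,4)
Segment 6: (12,4) -> (12,3)

Answer: .............
.............
............X
.....XXXXX..X
.........XXXX
............X
............X
............X
.............
.............
.............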